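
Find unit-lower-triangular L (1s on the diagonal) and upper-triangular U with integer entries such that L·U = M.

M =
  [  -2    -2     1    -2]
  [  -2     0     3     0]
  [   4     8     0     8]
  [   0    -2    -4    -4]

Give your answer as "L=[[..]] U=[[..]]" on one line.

L=[[1,0,0,0],[1,1,0,0],[-2,2,1,0],[0,-1,1,1]] U=[[-2,-2,1,-2],[0,2,2,2],[0,0,-2,0],[0,0,0,-2]]

  row1 -= 1·row0 → [0,2,2,2]
  row2 -= -2·row0 → [0,4,2,4]
  row3 -= 0·row0 → [0,-2,-4,-4]
  row2 -= 2·row1 → [0,0,-2,0]
  row3 -= -1·row1 → [0,0,-2,-2]
  row3 -= 1·row2 → [0,0,0,-2]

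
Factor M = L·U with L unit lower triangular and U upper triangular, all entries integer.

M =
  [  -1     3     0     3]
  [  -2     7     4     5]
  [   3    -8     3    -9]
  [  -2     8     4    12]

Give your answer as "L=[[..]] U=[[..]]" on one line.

L=[[1,0,0,0],[2,1,0,0],[-3,1,1,0],[2,2,4,1]] U=[[-1,3,0,3],[0,1,4,-1],[0,0,-1,1],[0,0,0,4]]

  r1 -= 2·r0 → [0,1,4,-1]
  r2 -= -3·r0 → [0,1,3,0]
  r3 -= 2·r0 → [0,2,4,6]
  r2 -= 1·r1 → [0,0,-1,1]
  r3 -= 2·r1 → [0,0,-4,8]
  r3 -= 4·r2 → [0,0,0,4]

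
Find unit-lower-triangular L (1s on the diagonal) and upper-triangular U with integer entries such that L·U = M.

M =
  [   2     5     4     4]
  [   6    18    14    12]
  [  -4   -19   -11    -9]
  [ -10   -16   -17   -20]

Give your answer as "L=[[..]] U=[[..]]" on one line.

  row1 -= 3·row0 → [0,3,2,0]
  row2 -= -2·row0 → [0,-9,-3,-1]
  row3 -= -5·row0 → [0,9,3,0]
  row2 -= -3·row1 → [0,0,3,-1]
  row3 -= 3·row1 → [0,0,-3,0]
  row3 -= -1·row2 → [0,0,0,-1]

L=[[1,0,0,0],[3,1,0,0],[-2,-3,1,0],[-5,3,-1,1]] U=[[2,5,4,4],[0,3,2,0],[0,0,3,-1],[0,0,0,-1]]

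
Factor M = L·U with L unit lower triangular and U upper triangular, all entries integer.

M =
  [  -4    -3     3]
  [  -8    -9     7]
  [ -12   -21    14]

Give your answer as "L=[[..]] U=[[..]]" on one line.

L=[[1,0,0],[2,1,0],[3,4,1]] U=[[-4,-3,3],[0,-3,1],[0,0,1]]

  row1 -= 2·row0 → [0,-3,1]
  row2 -= 3·row0 → [0,-12,5]
  row2 -= 4·row1 → [0,0,1]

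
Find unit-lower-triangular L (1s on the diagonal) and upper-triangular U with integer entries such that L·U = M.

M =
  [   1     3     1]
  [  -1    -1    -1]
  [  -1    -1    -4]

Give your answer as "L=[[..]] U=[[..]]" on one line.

L=[[1,0,0],[-1,1,0],[-1,1,1]] U=[[1,3,1],[0,2,0],[0,0,-3]]

  R1 -= -1·R0 → [0,2,0]
  R2 -= -1·R0 → [0,2,-3]
  R2 -= 1·R1 → [0,0,-3]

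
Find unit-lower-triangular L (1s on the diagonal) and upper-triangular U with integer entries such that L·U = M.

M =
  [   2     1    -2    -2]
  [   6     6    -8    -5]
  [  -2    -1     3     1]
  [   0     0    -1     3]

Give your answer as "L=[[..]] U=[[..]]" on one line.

  r1 -= 3·r0 → [0,3,-2,1]
  r2 -= -1·r0 → [0,0,1,-1]
  r3 -= 0·r0 → [0,0,-1,3]
  r2 -= 0·r1 → [0,0,1,-1]
  r3 -= 0·r1 → [0,0,-1,3]
  r3 -= -1·r2 → [0,0,0,2]

L=[[1,0,0,0],[3,1,0,0],[-1,0,1,0],[0,0,-1,1]] U=[[2,1,-2,-2],[0,3,-2,1],[0,0,1,-1],[0,0,0,2]]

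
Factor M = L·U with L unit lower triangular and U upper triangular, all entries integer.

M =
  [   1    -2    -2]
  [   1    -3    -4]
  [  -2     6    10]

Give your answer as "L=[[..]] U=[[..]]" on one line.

L=[[1,0,0],[1,1,0],[-2,-2,1]] U=[[1,-2,-2],[0,-1,-2],[0,0,2]]

  row1 -= 1·row0 → [0,-1,-2]
  row2 -= -2·row0 → [0,2,6]
  row2 -= -2·row1 → [0,0,2]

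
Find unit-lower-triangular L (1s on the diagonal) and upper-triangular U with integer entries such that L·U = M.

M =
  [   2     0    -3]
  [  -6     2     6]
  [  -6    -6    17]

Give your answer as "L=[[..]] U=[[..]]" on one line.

  r1 -= -3·r0 → [0,2,-3]
  r2 -= -3·r0 → [0,-6,8]
  r2 -= -3·r1 → [0,0,-1]

L=[[1,0,0],[-3,1,0],[-3,-3,1]] U=[[2,0,-3],[0,2,-3],[0,0,-1]]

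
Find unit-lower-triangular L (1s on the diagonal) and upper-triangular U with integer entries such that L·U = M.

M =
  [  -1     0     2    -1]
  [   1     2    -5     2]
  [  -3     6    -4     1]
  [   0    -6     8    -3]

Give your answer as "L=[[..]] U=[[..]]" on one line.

L=[[1,0,0,0],[-1,1,0,0],[3,3,1,0],[0,-3,1,1]] U=[[-1,0,2,-1],[0,2,-3,1],[0,0,-1,1],[0,0,0,-1]]

  row1 -= -1·row0 → [0,2,-3,1]
  row2 -= 3·row0 → [0,6,-10,4]
  row3 -= 0·row0 → [0,-6,8,-3]
  row2 -= 3·row1 → [0,0,-1,1]
  row3 -= -3·row1 → [0,0,-1,0]
  row3 -= 1·row2 → [0,0,0,-1]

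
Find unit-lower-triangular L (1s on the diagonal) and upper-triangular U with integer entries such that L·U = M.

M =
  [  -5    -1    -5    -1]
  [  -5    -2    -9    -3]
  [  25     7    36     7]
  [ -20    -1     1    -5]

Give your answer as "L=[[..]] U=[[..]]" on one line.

L=[[1,0,0,0],[1,1,0,0],[-5,-2,1,0],[4,-3,3,1]] U=[[-5,-1,-5,-1],[0,-1,-4,-2],[0,0,3,-2],[0,0,0,-1]]

  row1 -= 1·row0 → [0,-1,-4,-2]
  row2 -= -5·row0 → [0,2,11,2]
  row3 -= 4·row0 → [0,3,21,-1]
  row2 -= -2·row1 → [0,0,3,-2]
  row3 -= -3·row1 → [0,0,9,-7]
  row3 -= 3·row2 → [0,0,0,-1]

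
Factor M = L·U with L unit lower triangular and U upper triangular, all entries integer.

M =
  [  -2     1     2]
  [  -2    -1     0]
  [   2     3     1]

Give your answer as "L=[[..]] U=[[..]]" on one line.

L=[[1,0,0],[1,1,0],[-1,-2,1]] U=[[-2,1,2],[0,-2,-2],[0,0,-1]]

  r1 -= 1·r0 → [0,-2,-2]
  r2 -= -1·r0 → [0,4,3]
  r2 -= -2·r1 → [0,0,-1]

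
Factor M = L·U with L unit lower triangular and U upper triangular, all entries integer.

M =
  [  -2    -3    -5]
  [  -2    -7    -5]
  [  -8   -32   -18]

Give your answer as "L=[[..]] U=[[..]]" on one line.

L=[[1,0,0],[1,1,0],[4,5,1]] U=[[-2,-3,-5],[0,-4,0],[0,0,2]]

  row1 -= 1·row0 → [0,-4,0]
  row2 -= 4·row0 → [0,-20,2]
  row2 -= 5·row1 → [0,0,2]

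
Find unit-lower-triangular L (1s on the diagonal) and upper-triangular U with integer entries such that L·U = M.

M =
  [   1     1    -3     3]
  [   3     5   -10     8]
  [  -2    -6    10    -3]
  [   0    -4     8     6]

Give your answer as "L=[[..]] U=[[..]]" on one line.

L=[[1,0,0,0],[3,1,0,0],[-2,-2,1,0],[0,-2,3,1]] U=[[1,1,-3,3],[0,2,-1,-1],[0,0,2,1],[0,0,0,1]]

  R1 -= 3·R0 → [0,2,-1,-1]
  R2 -= -2·R0 → [0,-4,4,3]
  R3 -= 0·R0 → [0,-4,8,6]
  R2 -= -2·R1 → [0,0,2,1]
  R3 -= -2·R1 → [0,0,6,4]
  R3 -= 3·R2 → [0,0,0,1]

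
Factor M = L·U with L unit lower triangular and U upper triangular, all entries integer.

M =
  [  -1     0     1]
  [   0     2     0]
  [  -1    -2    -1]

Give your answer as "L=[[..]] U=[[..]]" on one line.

  row1 -= 0·row0 → [0,2,0]
  row2 -= 1·row0 → [0,-2,-2]
  row2 -= -1·row1 → [0,0,-2]

L=[[1,0,0],[0,1,0],[1,-1,1]] U=[[-1,0,1],[0,2,0],[0,0,-2]]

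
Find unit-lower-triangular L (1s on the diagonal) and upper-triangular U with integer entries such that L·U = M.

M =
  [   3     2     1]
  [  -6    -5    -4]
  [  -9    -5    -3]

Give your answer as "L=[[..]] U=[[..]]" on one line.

L=[[1,0,0],[-2,1,0],[-3,-1,1]] U=[[3,2,1],[0,-1,-2],[0,0,-2]]

  r1 -= -2·r0 → [0,-1,-2]
  r2 -= -3·r0 → [0,1,0]
  r2 -= -1·r1 → [0,0,-2]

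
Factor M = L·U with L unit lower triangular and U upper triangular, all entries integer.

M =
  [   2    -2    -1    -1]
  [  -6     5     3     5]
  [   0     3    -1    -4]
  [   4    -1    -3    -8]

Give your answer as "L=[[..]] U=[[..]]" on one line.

  row1 -= -3·row0 → [0,-1,0,2]
  row2 -= 0·row0 → [0,3,-1,-4]
  row3 -= 2·row0 → [0,3,-1,-6]
  row2 -= -3·row1 → [0,0,-1,2]
  row3 -= -3·row1 → [0,0,-1,0]
  row3 -= 1·row2 → [0,0,0,-2]

L=[[1,0,0,0],[-3,1,0,0],[0,-3,1,0],[2,-3,1,1]] U=[[2,-2,-1,-1],[0,-1,0,2],[0,0,-1,2],[0,0,0,-2]]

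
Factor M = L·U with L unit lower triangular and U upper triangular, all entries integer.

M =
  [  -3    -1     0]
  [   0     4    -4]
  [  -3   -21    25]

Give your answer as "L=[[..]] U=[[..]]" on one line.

L=[[1,0,0],[0,1,0],[1,-5,1]] U=[[-3,-1,0],[0,4,-4],[0,0,5]]

  r1 -= 0·r0 → [0,4,-4]
  r2 -= 1·r0 → [0,-20,25]
  r2 -= -5·r1 → [0,0,5]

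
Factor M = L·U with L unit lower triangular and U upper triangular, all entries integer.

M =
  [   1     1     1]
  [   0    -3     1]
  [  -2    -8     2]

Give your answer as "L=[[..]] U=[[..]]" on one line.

L=[[1,0,0],[0,1,0],[-2,2,1]] U=[[1,1,1],[0,-3,1],[0,0,2]]

  row1 -= 0·row0 → [0,-3,1]
  row2 -= -2·row0 → [0,-6,4]
  row2 -= 2·row1 → [0,0,2]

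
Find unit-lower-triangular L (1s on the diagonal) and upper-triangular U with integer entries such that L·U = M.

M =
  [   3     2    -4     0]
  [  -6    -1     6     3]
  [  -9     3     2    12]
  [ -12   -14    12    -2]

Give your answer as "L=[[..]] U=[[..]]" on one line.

  r1 -= -2·r0 → [0,3,-2,3]
  r2 -= -3·r0 → [0,9,-10,12]
  r3 -= -4·r0 → [0,-6,-4,-2]
  r2 -= 3·r1 → [0,0,-4,3]
  r3 -= -2·r1 → [0,0,-8,4]
  r3 -= 2·r2 → [0,0,0,-2]

L=[[1,0,0,0],[-2,1,0,0],[-3,3,1,0],[-4,-2,2,1]] U=[[3,2,-4,0],[0,3,-2,3],[0,0,-4,3],[0,0,0,-2]]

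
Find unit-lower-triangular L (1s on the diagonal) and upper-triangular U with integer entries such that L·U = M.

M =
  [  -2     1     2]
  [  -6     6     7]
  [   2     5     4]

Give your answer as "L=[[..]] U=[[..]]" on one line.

  R1 -= 3·R0 → [0,3,1]
  R2 -= -1·R0 → [0,6,6]
  R2 -= 2·R1 → [0,0,4]

L=[[1,0,0],[3,1,0],[-1,2,1]] U=[[-2,1,2],[0,3,1],[0,0,4]]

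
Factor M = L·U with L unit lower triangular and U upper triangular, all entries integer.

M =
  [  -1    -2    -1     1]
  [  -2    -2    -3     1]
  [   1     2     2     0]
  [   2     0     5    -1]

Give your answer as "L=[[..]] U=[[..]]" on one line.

  R1 -= 2·R0 → [0,2,-1,-1]
  R2 -= -1·R0 → [0,0,1,1]
  R3 -= -2·R0 → [0,-4,3,1]
  R2 -= 0·R1 → [0,0,1,1]
  R3 -= -2·R1 → [0,0,1,-1]
  R3 -= 1·R2 → [0,0,0,-2]

L=[[1,0,0,0],[2,1,0,0],[-1,0,1,0],[-2,-2,1,1]] U=[[-1,-2,-1,1],[0,2,-1,-1],[0,0,1,1],[0,0,0,-2]]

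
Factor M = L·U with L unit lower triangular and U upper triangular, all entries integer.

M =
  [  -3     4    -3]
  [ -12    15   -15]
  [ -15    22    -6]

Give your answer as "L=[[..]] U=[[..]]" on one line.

  row1 -= 4·row0 → [0,-1,-3]
  row2 -= 5·row0 → [0,2,9]
  row2 -= -2·row1 → [0,0,3]

L=[[1,0,0],[4,1,0],[5,-2,1]] U=[[-3,4,-3],[0,-1,-3],[0,0,3]]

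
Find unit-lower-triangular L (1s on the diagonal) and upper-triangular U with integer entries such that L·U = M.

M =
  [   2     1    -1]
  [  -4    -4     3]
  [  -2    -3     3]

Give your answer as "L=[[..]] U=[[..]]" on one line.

L=[[1,0,0],[-2,1,0],[-1,1,1]] U=[[2,1,-1],[0,-2,1],[0,0,1]]

  R1 -= -2·R0 → [0,-2,1]
  R2 -= -1·R0 → [0,-2,2]
  R2 -= 1·R1 → [0,0,1]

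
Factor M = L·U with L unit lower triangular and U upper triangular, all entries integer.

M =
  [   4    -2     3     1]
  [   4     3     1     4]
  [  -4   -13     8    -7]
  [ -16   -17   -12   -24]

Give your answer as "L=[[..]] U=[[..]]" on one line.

  r1 -= 1·r0 → [0,5,-2,3]
  r2 -= -1·r0 → [0,-15,11,-6]
  r3 -= -4·r0 → [0,-25,0,-20]
  r2 -= -3·r1 → [0,0,5,3]
  r3 -= -5·r1 → [0,0,-10,-5]
  r3 -= -2·r2 → [0,0,0,1]

L=[[1,0,0,0],[1,1,0,0],[-1,-3,1,0],[-4,-5,-2,1]] U=[[4,-2,3,1],[0,5,-2,3],[0,0,5,3],[0,0,0,1]]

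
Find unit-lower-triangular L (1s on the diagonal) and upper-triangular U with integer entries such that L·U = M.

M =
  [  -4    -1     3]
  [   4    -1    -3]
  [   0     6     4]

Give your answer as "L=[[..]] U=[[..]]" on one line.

  R1 -= -1·R0 → [0,-2,0]
  R2 -= 0·R0 → [0,6,4]
  R2 -= -3·R1 → [0,0,4]

L=[[1,0,0],[-1,1,0],[0,-3,1]] U=[[-4,-1,3],[0,-2,0],[0,0,4]]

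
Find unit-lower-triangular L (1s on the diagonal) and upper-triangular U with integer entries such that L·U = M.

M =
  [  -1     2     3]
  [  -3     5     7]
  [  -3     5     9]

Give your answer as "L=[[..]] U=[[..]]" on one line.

L=[[1,0,0],[3,1,0],[3,1,1]] U=[[-1,2,3],[0,-1,-2],[0,0,2]]

  R1 -= 3·R0 → [0,-1,-2]
  R2 -= 3·R0 → [0,-1,0]
  R2 -= 1·R1 → [0,0,2]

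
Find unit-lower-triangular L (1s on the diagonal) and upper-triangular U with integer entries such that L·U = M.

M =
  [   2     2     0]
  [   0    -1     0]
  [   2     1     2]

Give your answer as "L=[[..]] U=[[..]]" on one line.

  R1 -= 0·R0 → [0,-1,0]
  R2 -= 1·R0 → [0,-1,2]
  R2 -= 1·R1 → [0,0,2]

L=[[1,0,0],[0,1,0],[1,1,1]] U=[[2,2,0],[0,-1,0],[0,0,2]]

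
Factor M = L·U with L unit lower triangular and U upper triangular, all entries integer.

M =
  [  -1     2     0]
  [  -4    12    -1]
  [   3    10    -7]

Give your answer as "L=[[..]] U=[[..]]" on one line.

L=[[1,0,0],[4,1,0],[-3,4,1]] U=[[-1,2,0],[0,4,-1],[0,0,-3]]

  R1 -= 4·R0 → [0,4,-1]
  R2 -= -3·R0 → [0,16,-7]
  R2 -= 4·R1 → [0,0,-3]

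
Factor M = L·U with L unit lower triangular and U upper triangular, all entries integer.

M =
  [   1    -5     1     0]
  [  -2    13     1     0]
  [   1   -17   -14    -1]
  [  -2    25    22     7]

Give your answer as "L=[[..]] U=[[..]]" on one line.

L=[[1,0,0,0],[-2,1,0,0],[1,-4,1,0],[-2,5,-3,1]] U=[[1,-5,1,0],[0,3,3,0],[0,0,-3,-1],[0,0,0,4]]

  row1 -= -2·row0 → [0,3,3,0]
  row2 -= 1·row0 → [0,-12,-15,-1]
  row3 -= -2·row0 → [0,15,24,7]
  row2 -= -4·row1 → [0,0,-3,-1]
  row3 -= 5·row1 → [0,0,9,7]
  row3 -= -3·row2 → [0,0,0,4]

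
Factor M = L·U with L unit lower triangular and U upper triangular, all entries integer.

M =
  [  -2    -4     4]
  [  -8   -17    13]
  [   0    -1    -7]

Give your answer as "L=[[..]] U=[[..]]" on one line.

L=[[1,0,0],[4,1,0],[0,1,1]] U=[[-2,-4,4],[0,-1,-3],[0,0,-4]]

  R1 -= 4·R0 → [0,-1,-3]
  R2 -= 0·R0 → [0,-1,-7]
  R2 -= 1·R1 → [0,0,-4]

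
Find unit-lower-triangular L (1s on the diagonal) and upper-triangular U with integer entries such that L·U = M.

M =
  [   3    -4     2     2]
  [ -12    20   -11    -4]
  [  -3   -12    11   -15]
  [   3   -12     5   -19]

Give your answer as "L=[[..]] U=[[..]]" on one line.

  r1 -= -4·r0 → [0,4,-3,4]
  r2 -= -1·r0 → [0,-16,13,-13]
  r3 -= 1·r0 → [0,-8,3,-21]
  r2 -= -4·r1 → [0,0,1,3]
  r3 -= -2·r1 → [0,0,-3,-13]
  r3 -= -3·r2 → [0,0,0,-4]

L=[[1,0,0,0],[-4,1,0,0],[-1,-4,1,0],[1,-2,-3,1]] U=[[3,-4,2,2],[0,4,-3,4],[0,0,1,3],[0,0,0,-4]]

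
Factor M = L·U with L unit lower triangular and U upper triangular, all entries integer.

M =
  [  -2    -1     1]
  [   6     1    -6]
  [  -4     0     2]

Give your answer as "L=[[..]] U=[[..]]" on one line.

  R1 -= -3·R0 → [0,-2,-3]
  R2 -= 2·R0 → [0,2,0]
  R2 -= -1·R1 → [0,0,-3]

L=[[1,0,0],[-3,1,0],[2,-1,1]] U=[[-2,-1,1],[0,-2,-3],[0,0,-3]]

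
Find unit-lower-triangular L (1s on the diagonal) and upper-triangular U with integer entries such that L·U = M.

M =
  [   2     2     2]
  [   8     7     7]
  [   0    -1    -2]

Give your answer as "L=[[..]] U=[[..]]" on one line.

  row1 -= 4·row0 → [0,-1,-1]
  row2 -= 0·row0 → [0,-1,-2]
  row2 -= 1·row1 → [0,0,-1]

L=[[1,0,0],[4,1,0],[0,1,1]] U=[[2,2,2],[0,-1,-1],[0,0,-1]]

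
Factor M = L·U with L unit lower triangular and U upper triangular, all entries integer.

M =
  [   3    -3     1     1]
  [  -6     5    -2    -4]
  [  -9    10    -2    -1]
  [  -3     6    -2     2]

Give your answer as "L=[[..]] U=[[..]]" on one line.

  r1 -= -2·r0 → [0,-1,0,-2]
  r2 -= -3·r0 → [0,1,1,2]
  r3 -= -1·r0 → [0,3,-1,3]
  r2 -= -1·r1 → [0,0,1,0]
  r3 -= -3·r1 → [0,0,-1,-3]
  r3 -= -1·r2 → [0,0,0,-3]

L=[[1,0,0,0],[-2,1,0,0],[-3,-1,1,0],[-1,-3,-1,1]] U=[[3,-3,1,1],[0,-1,0,-2],[0,0,1,0],[0,0,0,-3]]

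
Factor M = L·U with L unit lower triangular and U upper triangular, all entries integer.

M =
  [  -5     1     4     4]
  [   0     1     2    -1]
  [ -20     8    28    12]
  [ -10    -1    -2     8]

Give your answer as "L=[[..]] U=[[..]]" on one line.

  row1 -= 0·row0 → [0,1,2,-1]
  row2 -= 4·row0 → [0,4,12,-4]
  row3 -= 2·row0 → [0,-3,-10,0]
  row2 -= 4·row1 → [0,0,4,0]
  row3 -= -3·row1 → [0,0,-4,-3]
  row3 -= -1·row2 → [0,0,0,-3]

L=[[1,0,0,0],[0,1,0,0],[4,4,1,0],[2,-3,-1,1]] U=[[-5,1,4,4],[0,1,2,-1],[0,0,4,0],[0,0,0,-3]]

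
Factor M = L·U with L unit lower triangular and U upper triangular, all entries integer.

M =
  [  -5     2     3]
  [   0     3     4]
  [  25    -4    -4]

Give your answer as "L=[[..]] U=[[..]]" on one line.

  R1 -= 0·R0 → [0,3,4]
  R2 -= -5·R0 → [0,6,11]
  R2 -= 2·R1 → [0,0,3]

L=[[1,0,0],[0,1,0],[-5,2,1]] U=[[-5,2,3],[0,3,4],[0,0,3]]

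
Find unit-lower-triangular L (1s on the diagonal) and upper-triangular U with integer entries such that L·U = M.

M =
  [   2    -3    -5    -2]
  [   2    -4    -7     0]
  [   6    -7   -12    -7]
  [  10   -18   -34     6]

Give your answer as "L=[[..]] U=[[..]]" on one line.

  row1 -= 1·row0 → [0,-1,-2,2]
  row2 -= 3·row0 → [0,2,3,-1]
  row3 -= 5·row0 → [0,-3,-9,16]
  row2 -= -2·row1 → [0,0,-1,3]
  row3 -= 3·row1 → [0,0,-3,10]
  row3 -= 3·row2 → [0,0,0,1]

L=[[1,0,0,0],[1,1,0,0],[3,-2,1,0],[5,3,3,1]] U=[[2,-3,-5,-2],[0,-1,-2,2],[0,0,-1,3],[0,0,0,1]]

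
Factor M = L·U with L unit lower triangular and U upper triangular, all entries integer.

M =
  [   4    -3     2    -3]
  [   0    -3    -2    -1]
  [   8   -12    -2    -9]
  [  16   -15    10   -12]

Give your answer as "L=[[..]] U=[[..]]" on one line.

L=[[1,0,0,0],[0,1,0,0],[2,2,1,0],[4,1,-2,1]] U=[[4,-3,2,-3],[0,-3,-2,-1],[0,0,-2,-1],[0,0,0,-1]]

  row1 -= 0·row0 → [0,-3,-2,-1]
  row2 -= 2·row0 → [0,-6,-6,-3]
  row3 -= 4·row0 → [0,-3,2,0]
  row2 -= 2·row1 → [0,0,-2,-1]
  row3 -= 1·row1 → [0,0,4,1]
  row3 -= -2·row2 → [0,0,0,-1]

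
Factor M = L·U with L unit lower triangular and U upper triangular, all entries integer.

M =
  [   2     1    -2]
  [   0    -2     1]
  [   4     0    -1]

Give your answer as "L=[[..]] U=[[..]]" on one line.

L=[[1,0,0],[0,1,0],[2,1,1]] U=[[2,1,-2],[0,-2,1],[0,0,2]]

  row1 -= 0·row0 → [0,-2,1]
  row2 -= 2·row0 → [0,-2,3]
  row2 -= 1·row1 → [0,0,2]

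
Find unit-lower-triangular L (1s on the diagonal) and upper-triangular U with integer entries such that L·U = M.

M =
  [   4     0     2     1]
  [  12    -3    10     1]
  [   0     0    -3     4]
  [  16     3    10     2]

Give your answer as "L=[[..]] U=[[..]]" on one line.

  r1 -= 3·r0 → [0,-3,4,-2]
  r2 -= 0·r0 → [0,0,-3,4]
  r3 -= 4·r0 → [0,3,2,-2]
  r2 -= 0·r1 → [0,0,-3,4]
  r3 -= -1·r1 → [0,0,6,-4]
  r3 -= -2·r2 → [0,0,0,4]

L=[[1,0,0,0],[3,1,0,0],[0,0,1,0],[4,-1,-2,1]] U=[[4,0,2,1],[0,-3,4,-2],[0,0,-3,4],[0,0,0,4]]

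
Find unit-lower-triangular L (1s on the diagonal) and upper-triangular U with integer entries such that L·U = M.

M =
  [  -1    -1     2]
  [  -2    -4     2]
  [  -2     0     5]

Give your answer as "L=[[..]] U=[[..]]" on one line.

L=[[1,0,0],[2,1,0],[2,-1,1]] U=[[-1,-1,2],[0,-2,-2],[0,0,-1]]

  row1 -= 2·row0 → [0,-2,-2]
  row2 -= 2·row0 → [0,2,1]
  row2 -= -1·row1 → [0,0,-1]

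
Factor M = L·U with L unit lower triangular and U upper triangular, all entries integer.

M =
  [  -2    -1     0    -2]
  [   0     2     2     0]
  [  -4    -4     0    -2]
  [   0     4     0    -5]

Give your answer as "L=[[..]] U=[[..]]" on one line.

L=[[1,0,0,0],[0,1,0,0],[2,-1,1,0],[0,2,-2,1]] U=[[-2,-1,0,-2],[0,2,2,0],[0,0,2,2],[0,0,0,-1]]

  R1 -= 0·R0 → [0,2,2,0]
  R2 -= 2·R0 → [0,-2,0,2]
  R3 -= 0·R0 → [0,4,0,-5]
  R2 -= -1·R1 → [0,0,2,2]
  R3 -= 2·R1 → [0,0,-4,-5]
  R3 -= -2·R2 → [0,0,0,-1]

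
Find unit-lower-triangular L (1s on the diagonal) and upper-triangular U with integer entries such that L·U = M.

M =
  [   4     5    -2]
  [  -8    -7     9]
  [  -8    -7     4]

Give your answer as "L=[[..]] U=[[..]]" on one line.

L=[[1,0,0],[-2,1,0],[-2,1,1]] U=[[4,5,-2],[0,3,5],[0,0,-5]]

  row1 -= -2·row0 → [0,3,5]
  row2 -= -2·row0 → [0,3,0]
  row2 -= 1·row1 → [0,0,-5]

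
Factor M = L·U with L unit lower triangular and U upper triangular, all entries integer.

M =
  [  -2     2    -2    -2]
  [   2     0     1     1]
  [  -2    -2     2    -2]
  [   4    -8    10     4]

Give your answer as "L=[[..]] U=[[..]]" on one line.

L=[[1,0,0,0],[-1,1,0,0],[1,-2,1,0],[-2,-2,2,1]] U=[[-2,2,-2,-2],[0,2,-1,-1],[0,0,2,-2],[0,0,0,2]]

  R1 -= -1·R0 → [0,2,-1,-1]
  R2 -= 1·R0 → [0,-4,4,0]
  R3 -= -2·R0 → [0,-4,6,0]
  R2 -= -2·R1 → [0,0,2,-2]
  R3 -= -2·R1 → [0,0,4,-2]
  R3 -= 2·R2 → [0,0,0,2]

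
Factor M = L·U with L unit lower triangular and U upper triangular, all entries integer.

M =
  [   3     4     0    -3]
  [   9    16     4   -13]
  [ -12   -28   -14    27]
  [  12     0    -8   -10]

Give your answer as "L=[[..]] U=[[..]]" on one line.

L=[[1,0,0,0],[3,1,0,0],[-4,-3,1,0],[4,-4,-4,1]] U=[[3,4,0,-3],[0,4,4,-4],[0,0,-2,3],[0,0,0,-2]]

  row1 -= 3·row0 → [0,4,4,-4]
  row2 -= -4·row0 → [0,-12,-14,15]
  row3 -= 4·row0 → [0,-16,-8,2]
  row2 -= -3·row1 → [0,0,-2,3]
  row3 -= -4·row1 → [0,0,8,-14]
  row3 -= -4·row2 → [0,0,0,-2]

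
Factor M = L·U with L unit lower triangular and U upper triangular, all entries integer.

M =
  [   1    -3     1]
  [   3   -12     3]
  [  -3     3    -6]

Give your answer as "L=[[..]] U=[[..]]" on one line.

  r1 -= 3·r0 → [0,-3,0]
  r2 -= -3·r0 → [0,-6,-3]
  r2 -= 2·r1 → [0,0,-3]

L=[[1,0,0],[3,1,0],[-3,2,1]] U=[[1,-3,1],[0,-3,0],[0,0,-3]]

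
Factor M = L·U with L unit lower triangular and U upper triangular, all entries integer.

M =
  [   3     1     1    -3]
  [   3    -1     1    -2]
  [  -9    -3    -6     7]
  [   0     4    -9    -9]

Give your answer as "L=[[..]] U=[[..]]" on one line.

  row1 -= 1·row0 → [0,-2,0,1]
  row2 -= -3·row0 → [0,0,-3,-2]
  row3 -= 0·row0 → [0,4,-9,-9]
  row2 -= 0·row1 → [0,0,-3,-2]
  row3 -= -2·row1 → [0,0,-9,-7]
  row3 -= 3·row2 → [0,0,0,-1]

L=[[1,0,0,0],[1,1,0,0],[-3,0,1,0],[0,-2,3,1]] U=[[3,1,1,-3],[0,-2,0,1],[0,0,-3,-2],[0,0,0,-1]]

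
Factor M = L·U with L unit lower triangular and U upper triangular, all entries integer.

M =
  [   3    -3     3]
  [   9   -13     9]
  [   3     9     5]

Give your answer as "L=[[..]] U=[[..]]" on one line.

L=[[1,0,0],[3,1,0],[1,-3,1]] U=[[3,-3,3],[0,-4,0],[0,0,2]]

  row1 -= 3·row0 → [0,-4,0]
  row2 -= 1·row0 → [0,12,2]
  row2 -= -3·row1 → [0,0,2]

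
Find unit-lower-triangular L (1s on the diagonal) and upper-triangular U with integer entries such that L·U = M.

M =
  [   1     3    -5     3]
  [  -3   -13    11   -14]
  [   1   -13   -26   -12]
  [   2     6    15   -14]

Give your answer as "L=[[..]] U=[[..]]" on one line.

L=[[1,0,0,0],[-3,1,0,0],[1,4,1,0],[2,0,-5,1]] U=[[1,3,-5,3],[0,-4,-4,-5],[0,0,-5,5],[0,0,0,5]]

  row1 -= -3·row0 → [0,-4,-4,-5]
  row2 -= 1·row0 → [0,-16,-21,-15]
  row3 -= 2·row0 → [0,0,25,-20]
  row2 -= 4·row1 → [0,0,-5,5]
  row3 -= 0·row1 → [0,0,25,-20]
  row3 -= -5·row2 → [0,0,0,5]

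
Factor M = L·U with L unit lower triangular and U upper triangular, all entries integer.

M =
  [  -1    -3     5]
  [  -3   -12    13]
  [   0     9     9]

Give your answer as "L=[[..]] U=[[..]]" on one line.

L=[[1,0,0],[3,1,0],[0,-3,1]] U=[[-1,-3,5],[0,-3,-2],[0,0,3]]

  R1 -= 3·R0 → [0,-3,-2]
  R2 -= 0·R0 → [0,9,9]
  R2 -= -3·R1 → [0,0,3]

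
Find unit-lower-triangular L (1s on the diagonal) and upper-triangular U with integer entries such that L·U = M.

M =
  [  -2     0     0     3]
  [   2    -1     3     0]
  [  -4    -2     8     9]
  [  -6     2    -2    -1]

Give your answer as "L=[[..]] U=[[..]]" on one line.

L=[[1,0,0,0],[-1,1,0,0],[2,2,1,0],[3,-2,2,1]] U=[[-2,0,0,3],[0,-1,3,3],[0,0,2,-3],[0,0,0,2]]

  r1 -= -1·r0 → [0,-1,3,3]
  r2 -= 2·r0 → [0,-2,8,3]
  r3 -= 3·r0 → [0,2,-2,-10]
  r2 -= 2·r1 → [0,0,2,-3]
  r3 -= -2·r1 → [0,0,4,-4]
  r3 -= 2·r2 → [0,0,0,2]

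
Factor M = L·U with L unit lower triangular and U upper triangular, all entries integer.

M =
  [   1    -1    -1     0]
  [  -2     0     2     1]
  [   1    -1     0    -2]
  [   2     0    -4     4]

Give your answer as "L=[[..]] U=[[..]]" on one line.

  r1 -= -2·r0 → [0,-2,0,1]
  r2 -= 1·r0 → [0,0,1,-2]
  r3 -= 2·r0 → [0,2,-2,4]
  r2 -= 0·r1 → [0,0,1,-2]
  r3 -= -1·r1 → [0,0,-2,5]
  r3 -= -2·r2 → [0,0,0,1]

L=[[1,0,0,0],[-2,1,0,0],[1,0,1,0],[2,-1,-2,1]] U=[[1,-1,-1,0],[0,-2,0,1],[0,0,1,-2],[0,0,0,1]]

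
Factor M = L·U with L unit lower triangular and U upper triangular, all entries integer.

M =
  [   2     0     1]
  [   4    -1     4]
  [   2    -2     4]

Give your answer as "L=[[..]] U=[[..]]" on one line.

  row1 -= 2·row0 → [0,-1,2]
  row2 -= 1·row0 → [0,-2,3]
  row2 -= 2·row1 → [0,0,-1]

L=[[1,0,0],[2,1,0],[1,2,1]] U=[[2,0,1],[0,-1,2],[0,0,-1]]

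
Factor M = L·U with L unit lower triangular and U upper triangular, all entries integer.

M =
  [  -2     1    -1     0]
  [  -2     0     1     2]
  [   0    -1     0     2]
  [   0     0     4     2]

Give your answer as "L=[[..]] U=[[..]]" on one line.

L=[[1,0,0,0],[1,1,0,0],[0,1,1,0],[0,0,-2,1]] U=[[-2,1,-1,0],[0,-1,2,2],[0,0,-2,0],[0,0,0,2]]

  row1 -= 1·row0 → [0,-1,2,2]
  row2 -= 0·row0 → [0,-1,0,2]
  row3 -= 0·row0 → [0,0,4,2]
  row2 -= 1·row1 → [0,0,-2,0]
  row3 -= 0·row1 → [0,0,4,2]
  row3 -= -2·row2 → [0,0,0,2]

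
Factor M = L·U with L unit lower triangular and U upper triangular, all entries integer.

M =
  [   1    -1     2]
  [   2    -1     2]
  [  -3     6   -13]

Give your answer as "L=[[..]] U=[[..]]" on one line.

  r1 -= 2·r0 → [0,1,-2]
  r2 -= -3·r0 → [0,3,-7]
  r2 -= 3·r1 → [0,0,-1]

L=[[1,0,0],[2,1,0],[-3,3,1]] U=[[1,-1,2],[0,1,-2],[0,0,-1]]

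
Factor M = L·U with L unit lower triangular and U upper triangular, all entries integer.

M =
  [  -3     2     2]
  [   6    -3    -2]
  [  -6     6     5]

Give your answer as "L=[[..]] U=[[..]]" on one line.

  row1 -= -2·row0 → [0,1,2]
  row2 -= 2·row0 → [0,2,1]
  row2 -= 2·row1 → [0,0,-3]

L=[[1,0,0],[-2,1,0],[2,2,1]] U=[[-3,2,2],[0,1,2],[0,0,-3]]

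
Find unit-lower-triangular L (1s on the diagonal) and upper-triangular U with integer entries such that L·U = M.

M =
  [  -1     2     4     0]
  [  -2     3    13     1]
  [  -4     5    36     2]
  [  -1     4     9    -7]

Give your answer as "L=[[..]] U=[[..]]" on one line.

L=[[1,0,0,0],[2,1,0,0],[4,3,1,0],[1,-2,3,1]] U=[[-1,2,4,0],[0,-1,5,1],[0,0,5,-1],[0,0,0,-2]]

  R1 -= 2·R0 → [0,-1,5,1]
  R2 -= 4·R0 → [0,-3,20,2]
  R3 -= 1·R0 → [0,2,5,-7]
  R2 -= 3·R1 → [0,0,5,-1]
  R3 -= -2·R1 → [0,0,15,-5]
  R3 -= 3·R2 → [0,0,0,-2]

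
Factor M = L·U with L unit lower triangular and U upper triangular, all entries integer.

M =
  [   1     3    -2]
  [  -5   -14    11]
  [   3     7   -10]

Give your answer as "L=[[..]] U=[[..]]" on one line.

  r1 -= -5·r0 → [0,1,1]
  r2 -= 3·r0 → [0,-2,-4]
  r2 -= -2·r1 → [0,0,-2]

L=[[1,0,0],[-5,1,0],[3,-2,1]] U=[[1,3,-2],[0,1,1],[0,0,-2]]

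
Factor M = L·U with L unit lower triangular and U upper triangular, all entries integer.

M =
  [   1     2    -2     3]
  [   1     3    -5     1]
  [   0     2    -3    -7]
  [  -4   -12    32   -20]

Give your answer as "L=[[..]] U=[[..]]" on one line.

L=[[1,0,0,0],[1,1,0,0],[0,2,1,0],[-4,-4,4,1]] U=[[1,2,-2,3],[0,1,-3,-2],[0,0,3,-3],[0,0,0,-4]]

  R1 -= 1·R0 → [0,1,-3,-2]
  R2 -= 0·R0 → [0,2,-3,-7]
  R3 -= -4·R0 → [0,-4,24,-8]
  R2 -= 2·R1 → [0,0,3,-3]
  R3 -= -4·R1 → [0,0,12,-16]
  R3 -= 4·R2 → [0,0,0,-4]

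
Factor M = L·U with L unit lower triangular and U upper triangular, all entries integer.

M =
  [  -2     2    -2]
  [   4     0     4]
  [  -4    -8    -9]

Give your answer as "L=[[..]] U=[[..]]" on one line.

  R1 -= -2·R0 → [0,4,0]
  R2 -= 2·R0 → [0,-12,-5]
  R2 -= -3·R1 → [0,0,-5]

L=[[1,0,0],[-2,1,0],[2,-3,1]] U=[[-2,2,-2],[0,4,0],[0,0,-5]]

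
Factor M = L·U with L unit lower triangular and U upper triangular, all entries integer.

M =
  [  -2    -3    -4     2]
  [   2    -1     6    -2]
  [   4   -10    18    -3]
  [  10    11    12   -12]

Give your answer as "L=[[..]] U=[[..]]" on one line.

  r1 -= -1·r0 → [0,-4,2,0]
  r2 -= -2·r0 → [0,-16,10,1]
  r3 -= -5·r0 → [0,-4,-8,-2]
  r2 -= 4·r1 → [0,0,2,1]
  r3 -= 1·r1 → [0,0,-10,-2]
  r3 -= -5·r2 → [0,0,0,3]

L=[[1,0,0,0],[-1,1,0,0],[-2,4,1,0],[-5,1,-5,1]] U=[[-2,-3,-4,2],[0,-4,2,0],[0,0,2,1],[0,0,0,3]]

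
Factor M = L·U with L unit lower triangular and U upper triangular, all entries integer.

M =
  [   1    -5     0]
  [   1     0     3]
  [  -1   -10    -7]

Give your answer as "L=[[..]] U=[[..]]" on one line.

L=[[1,0,0],[1,1,0],[-1,-3,1]] U=[[1,-5,0],[0,5,3],[0,0,2]]

  r1 -= 1·r0 → [0,5,3]
  r2 -= -1·r0 → [0,-15,-7]
  r2 -= -3·r1 → [0,0,2]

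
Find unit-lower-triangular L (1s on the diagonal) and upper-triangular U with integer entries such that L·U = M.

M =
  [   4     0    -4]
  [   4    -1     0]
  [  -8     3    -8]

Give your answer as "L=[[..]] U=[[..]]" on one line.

  R1 -= 1·R0 → [0,-1,4]
  R2 -= -2·R0 → [0,3,-16]
  R2 -= -3·R1 → [0,0,-4]

L=[[1,0,0],[1,1,0],[-2,-3,1]] U=[[4,0,-4],[0,-1,4],[0,0,-4]]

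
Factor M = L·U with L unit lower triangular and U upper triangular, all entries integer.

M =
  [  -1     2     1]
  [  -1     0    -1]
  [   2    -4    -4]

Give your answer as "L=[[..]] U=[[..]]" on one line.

  R1 -= 1·R0 → [0,-2,-2]
  R2 -= -2·R0 → [0,0,-2]
  R2 -= 0·R1 → [0,0,-2]

L=[[1,0,0],[1,1,0],[-2,0,1]] U=[[-1,2,1],[0,-2,-2],[0,0,-2]]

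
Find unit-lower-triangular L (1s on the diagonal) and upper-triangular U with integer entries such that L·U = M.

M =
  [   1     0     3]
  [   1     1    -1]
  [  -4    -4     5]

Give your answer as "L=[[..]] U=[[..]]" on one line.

L=[[1,0,0],[1,1,0],[-4,-4,1]] U=[[1,0,3],[0,1,-4],[0,0,1]]

  r1 -= 1·r0 → [0,1,-4]
  r2 -= -4·r0 → [0,-4,17]
  r2 -= -4·r1 → [0,0,1]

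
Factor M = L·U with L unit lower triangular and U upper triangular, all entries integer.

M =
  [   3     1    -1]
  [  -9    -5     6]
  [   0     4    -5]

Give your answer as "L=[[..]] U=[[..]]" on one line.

  R1 -= -3·R0 → [0,-2,3]
  R2 -= 0·R0 → [0,4,-5]
  R2 -= -2·R1 → [0,0,1]

L=[[1,0,0],[-3,1,0],[0,-2,1]] U=[[3,1,-1],[0,-2,3],[0,0,1]]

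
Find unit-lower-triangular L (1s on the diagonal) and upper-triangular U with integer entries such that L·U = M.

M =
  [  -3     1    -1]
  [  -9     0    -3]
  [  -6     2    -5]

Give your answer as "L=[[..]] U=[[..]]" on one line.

L=[[1,0,0],[3,1,0],[2,0,1]] U=[[-3,1,-1],[0,-3,0],[0,0,-3]]

  r1 -= 3·r0 → [0,-3,0]
  r2 -= 2·r0 → [0,0,-3]
  r2 -= 0·r1 → [0,0,-3]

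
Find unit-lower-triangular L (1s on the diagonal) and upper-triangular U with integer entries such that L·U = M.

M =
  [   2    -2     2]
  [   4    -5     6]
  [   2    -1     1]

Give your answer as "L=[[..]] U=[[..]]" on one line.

L=[[1,0,0],[2,1,0],[1,-1,1]] U=[[2,-2,2],[0,-1,2],[0,0,1]]

  r1 -= 2·r0 → [0,-1,2]
  r2 -= 1·r0 → [0,1,-1]
  r2 -= -1·r1 → [0,0,1]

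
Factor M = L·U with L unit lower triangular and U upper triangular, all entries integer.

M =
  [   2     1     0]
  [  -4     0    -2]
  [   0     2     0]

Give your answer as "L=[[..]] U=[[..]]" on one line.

L=[[1,0,0],[-2,1,0],[0,1,1]] U=[[2,1,0],[0,2,-2],[0,0,2]]

  row1 -= -2·row0 → [0,2,-2]
  row2 -= 0·row0 → [0,2,0]
  row2 -= 1·row1 → [0,0,2]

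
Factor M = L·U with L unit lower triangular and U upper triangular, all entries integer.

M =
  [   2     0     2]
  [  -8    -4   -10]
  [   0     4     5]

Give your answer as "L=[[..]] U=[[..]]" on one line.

L=[[1,0,0],[-4,1,0],[0,-1,1]] U=[[2,0,2],[0,-4,-2],[0,0,3]]

  r1 -= -4·r0 → [0,-4,-2]
  r2 -= 0·r0 → [0,4,5]
  r2 -= -1·r1 → [0,0,3]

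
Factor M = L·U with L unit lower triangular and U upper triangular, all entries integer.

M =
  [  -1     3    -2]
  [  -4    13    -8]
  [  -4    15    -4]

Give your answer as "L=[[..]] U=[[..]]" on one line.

L=[[1,0,0],[4,1,0],[4,3,1]] U=[[-1,3,-2],[0,1,0],[0,0,4]]

  row1 -= 4·row0 → [0,1,0]
  row2 -= 4·row0 → [0,3,4]
  row2 -= 3·row1 → [0,0,4]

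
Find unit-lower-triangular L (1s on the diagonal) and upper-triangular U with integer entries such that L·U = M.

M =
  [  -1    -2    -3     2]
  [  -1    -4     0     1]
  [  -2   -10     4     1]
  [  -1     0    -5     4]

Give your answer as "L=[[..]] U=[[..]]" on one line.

  R1 -= 1·R0 → [0,-2,3,-1]
  R2 -= 2·R0 → [0,-6,10,-3]
  R3 -= 1·R0 → [0,2,-2,2]
  R2 -= 3·R1 → [0,0,1,0]
  R3 -= -1·R1 → [0,0,1,1]
  R3 -= 1·R2 → [0,0,0,1]

L=[[1,0,0,0],[1,1,0,0],[2,3,1,0],[1,-1,1,1]] U=[[-1,-2,-3,2],[0,-2,3,-1],[0,0,1,0],[0,0,0,1]]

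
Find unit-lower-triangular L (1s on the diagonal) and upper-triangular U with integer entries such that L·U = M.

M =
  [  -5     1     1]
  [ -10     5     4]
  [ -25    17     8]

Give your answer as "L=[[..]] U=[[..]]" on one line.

L=[[1,0,0],[2,1,0],[5,4,1]] U=[[-5,1,1],[0,3,2],[0,0,-5]]

  R1 -= 2·R0 → [0,3,2]
  R2 -= 5·R0 → [0,12,3]
  R2 -= 4·R1 → [0,0,-5]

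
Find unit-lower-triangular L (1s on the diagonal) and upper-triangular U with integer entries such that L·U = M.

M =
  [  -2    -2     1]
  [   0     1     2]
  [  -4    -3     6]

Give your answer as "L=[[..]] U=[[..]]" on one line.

L=[[1,0,0],[0,1,0],[2,1,1]] U=[[-2,-2,1],[0,1,2],[0,0,2]]

  R1 -= 0·R0 → [0,1,2]
  R2 -= 2·R0 → [0,1,4]
  R2 -= 1·R1 → [0,0,2]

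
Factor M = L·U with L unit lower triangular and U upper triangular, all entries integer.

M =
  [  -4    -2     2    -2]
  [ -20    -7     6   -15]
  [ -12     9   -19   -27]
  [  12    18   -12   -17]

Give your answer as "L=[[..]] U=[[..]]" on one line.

  r1 -= 5·r0 → [0,3,-4,-5]
  r2 -= 3·r0 → [0,15,-25,-21]
  r3 -= -3·r0 → [0,12,-6,-23]
  r2 -= 5·r1 → [0,0,-5,4]
  r3 -= 4·r1 → [0,0,10,-3]
  r3 -= -2·r2 → [0,0,0,5]

L=[[1,0,0,0],[5,1,0,0],[3,5,1,0],[-3,4,-2,1]] U=[[-4,-2,2,-2],[0,3,-4,-5],[0,0,-5,4],[0,0,0,5]]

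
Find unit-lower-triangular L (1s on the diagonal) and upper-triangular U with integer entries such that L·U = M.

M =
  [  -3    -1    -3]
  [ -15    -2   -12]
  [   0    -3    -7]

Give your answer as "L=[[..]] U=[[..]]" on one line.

L=[[1,0,0],[5,1,0],[0,-1,1]] U=[[-3,-1,-3],[0,3,3],[0,0,-4]]

  row1 -= 5·row0 → [0,3,3]
  row2 -= 0·row0 → [0,-3,-7]
  row2 -= -1·row1 → [0,0,-4]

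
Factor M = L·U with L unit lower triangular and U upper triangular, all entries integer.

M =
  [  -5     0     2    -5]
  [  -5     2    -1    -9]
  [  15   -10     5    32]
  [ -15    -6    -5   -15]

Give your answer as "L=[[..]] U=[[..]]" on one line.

  R1 -= 1·R0 → [0,2,-3,-4]
  R2 -= -3·R0 → [0,-10,11,17]
  R3 -= 3·R0 → [0,-6,-11,0]
  R2 -= -5·R1 → [0,0,-4,-3]
  R3 -= -3·R1 → [0,0,-20,-12]
  R3 -= 5·R2 → [0,0,0,3]

L=[[1,0,0,0],[1,1,0,0],[-3,-5,1,0],[3,-3,5,1]] U=[[-5,0,2,-5],[0,2,-3,-4],[0,0,-4,-3],[0,0,0,3]]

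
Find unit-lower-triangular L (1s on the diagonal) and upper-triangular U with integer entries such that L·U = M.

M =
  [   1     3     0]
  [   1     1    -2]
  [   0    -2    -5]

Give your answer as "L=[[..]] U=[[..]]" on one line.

L=[[1,0,0],[1,1,0],[0,1,1]] U=[[1,3,0],[0,-2,-2],[0,0,-3]]

  row1 -= 1·row0 → [0,-2,-2]
  row2 -= 0·row0 → [0,-2,-5]
  row2 -= 1·row1 → [0,0,-3]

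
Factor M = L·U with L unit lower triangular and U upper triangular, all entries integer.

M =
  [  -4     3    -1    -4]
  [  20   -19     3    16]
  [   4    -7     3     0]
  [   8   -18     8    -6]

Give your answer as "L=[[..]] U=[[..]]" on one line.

  R1 -= -5·R0 → [0,-4,-2,-4]
  R2 -= -1·R0 → [0,-4,2,-4]
  R3 -= -2·R0 → [0,-12,6,-14]
  R2 -= 1·R1 → [0,0,4,0]
  R3 -= 3·R1 → [0,0,12,-2]
  R3 -= 3·R2 → [0,0,0,-2]

L=[[1,0,0,0],[-5,1,0,0],[-1,1,1,0],[-2,3,3,1]] U=[[-4,3,-1,-4],[0,-4,-2,-4],[0,0,4,0],[0,0,0,-2]]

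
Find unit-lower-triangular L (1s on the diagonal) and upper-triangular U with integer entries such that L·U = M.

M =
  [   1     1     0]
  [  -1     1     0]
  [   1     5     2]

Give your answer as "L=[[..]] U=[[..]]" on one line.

  row1 -= -1·row0 → [0,2,0]
  row2 -= 1·row0 → [0,4,2]
  row2 -= 2·row1 → [0,0,2]

L=[[1,0,0],[-1,1,0],[1,2,1]] U=[[1,1,0],[0,2,0],[0,0,2]]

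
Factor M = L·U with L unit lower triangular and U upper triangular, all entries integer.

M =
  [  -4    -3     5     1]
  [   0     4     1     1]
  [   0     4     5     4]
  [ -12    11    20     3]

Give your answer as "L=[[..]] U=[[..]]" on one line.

L=[[1,0,0,0],[0,1,0,0],[0,1,1,0],[3,5,0,1]] U=[[-4,-3,5,1],[0,4,1,1],[0,0,4,3],[0,0,0,-5]]

  row1 -= 0·row0 → [0,4,1,1]
  row2 -= 0·row0 → [0,4,5,4]
  row3 -= 3·row0 → [0,20,5,0]
  row2 -= 1·row1 → [0,0,4,3]
  row3 -= 5·row1 → [0,0,0,-5]
  row3 -= 0·row2 → [0,0,0,-5]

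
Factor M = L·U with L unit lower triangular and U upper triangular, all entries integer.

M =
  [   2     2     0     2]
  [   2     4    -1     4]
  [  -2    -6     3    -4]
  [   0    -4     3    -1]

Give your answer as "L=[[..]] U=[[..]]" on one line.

  row1 -= 1·row0 → [0,2,-1,2]
  row2 -= -1·row0 → [0,-4,3,-2]
  row3 -= 0·row0 → [0,-4,3,-1]
  row2 -= -2·row1 → [0,0,1,2]
  row3 -= -2·row1 → [0,0,1,3]
  row3 -= 1·row2 → [0,0,0,1]

L=[[1,0,0,0],[1,1,0,0],[-1,-2,1,0],[0,-2,1,1]] U=[[2,2,0,2],[0,2,-1,2],[0,0,1,2],[0,0,0,1]]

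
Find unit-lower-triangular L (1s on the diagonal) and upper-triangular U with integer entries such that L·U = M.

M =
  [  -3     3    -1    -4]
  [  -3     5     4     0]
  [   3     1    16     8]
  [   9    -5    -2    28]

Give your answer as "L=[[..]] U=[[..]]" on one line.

L=[[1,0,0,0],[1,1,0,0],[-1,2,1,0],[-3,2,-3,1]] U=[[-3,3,-1,-4],[0,2,5,4],[0,0,5,-4],[0,0,0,-4]]

  row1 -= 1·row0 → [0,2,5,4]
  row2 -= -1·row0 → [0,4,15,4]
  row3 -= -3·row0 → [0,4,-5,16]
  row2 -= 2·row1 → [0,0,5,-4]
  row3 -= 2·row1 → [0,0,-15,8]
  row3 -= -3·row2 → [0,0,0,-4]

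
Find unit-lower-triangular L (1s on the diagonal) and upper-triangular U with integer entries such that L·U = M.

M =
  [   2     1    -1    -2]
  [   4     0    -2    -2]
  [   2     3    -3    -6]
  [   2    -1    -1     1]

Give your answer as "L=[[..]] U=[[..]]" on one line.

L=[[1,0,0,0],[2,1,0,0],[1,-1,1,0],[1,1,0,1]] U=[[2,1,-1,-2],[0,-2,0,2],[0,0,-2,-2],[0,0,0,1]]

  R1 -= 2·R0 → [0,-2,0,2]
  R2 -= 1·R0 → [0,2,-2,-4]
  R3 -= 1·R0 → [0,-2,0,3]
  R2 -= -1·R1 → [0,0,-2,-2]
  R3 -= 1·R1 → [0,0,0,1]
  R3 -= 0·R2 → [0,0,0,1]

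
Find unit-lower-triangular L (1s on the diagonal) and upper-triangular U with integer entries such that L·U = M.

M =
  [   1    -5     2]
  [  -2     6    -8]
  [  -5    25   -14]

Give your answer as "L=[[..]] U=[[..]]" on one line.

  R1 -= -2·R0 → [0,-4,-4]
  R2 -= -5·R0 → [0,0,-4]
  R2 -= 0·R1 → [0,0,-4]

L=[[1,0,0],[-2,1,0],[-5,0,1]] U=[[1,-5,2],[0,-4,-4],[0,0,-4]]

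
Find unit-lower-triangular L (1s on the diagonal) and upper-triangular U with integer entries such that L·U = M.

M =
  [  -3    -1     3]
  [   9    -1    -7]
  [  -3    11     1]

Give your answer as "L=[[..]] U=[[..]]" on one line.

L=[[1,0,0],[-3,1,0],[1,-3,1]] U=[[-3,-1,3],[0,-4,2],[0,0,4]]

  R1 -= -3·R0 → [0,-4,2]
  R2 -= 1·R0 → [0,12,-2]
  R2 -= -3·R1 → [0,0,4]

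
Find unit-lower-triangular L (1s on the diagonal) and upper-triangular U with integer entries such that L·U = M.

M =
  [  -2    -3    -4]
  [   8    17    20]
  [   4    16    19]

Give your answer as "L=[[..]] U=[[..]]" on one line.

  row1 -= -4·row0 → [0,5,4]
  row2 -= -2·row0 → [0,10,11]
  row2 -= 2·row1 → [0,0,3]

L=[[1,0,0],[-4,1,0],[-2,2,1]] U=[[-2,-3,-4],[0,5,4],[0,0,3]]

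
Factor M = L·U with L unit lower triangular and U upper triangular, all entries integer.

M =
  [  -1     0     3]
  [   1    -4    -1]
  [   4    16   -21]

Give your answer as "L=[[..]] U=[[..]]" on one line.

L=[[1,0,0],[-1,1,0],[-4,-4,1]] U=[[-1,0,3],[0,-4,2],[0,0,-1]]

  row1 -= -1·row0 → [0,-4,2]
  row2 -= -4·row0 → [0,16,-9]
  row2 -= -4·row1 → [0,0,-1]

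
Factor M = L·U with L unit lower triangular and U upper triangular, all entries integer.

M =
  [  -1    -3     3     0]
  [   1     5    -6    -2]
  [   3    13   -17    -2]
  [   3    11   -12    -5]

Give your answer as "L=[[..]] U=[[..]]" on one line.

L=[[1,0,0,0],[-1,1,0,0],[-3,2,1,0],[-3,1,0,1]] U=[[-1,-3,3,0],[0,2,-3,-2],[0,0,-2,2],[0,0,0,-3]]

  r1 -= -1·r0 → [0,2,-3,-2]
  r2 -= -3·r0 → [0,4,-8,-2]
  r3 -= -3·r0 → [0,2,-3,-5]
  r2 -= 2·r1 → [0,0,-2,2]
  r3 -= 1·r1 → [0,0,0,-3]
  r3 -= 0·r2 → [0,0,0,-3]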